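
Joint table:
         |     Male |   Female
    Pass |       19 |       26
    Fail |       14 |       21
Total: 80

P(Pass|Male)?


P(Pass|Male) = 19/(19+14) = 19/33

P = 19/33 ≈ 57.58%


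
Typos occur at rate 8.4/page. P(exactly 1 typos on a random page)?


Poisson(λ=8.4): P(X=1) = e^(-λ)×λ^k/k!
= e^(-8.4) × 8.4^1 / 1!
≈ 0.0002248673242 × 8.4 / 1 ≈ 0.001889

P(X=1) ≈ 0.001889 ≈ 0.19%


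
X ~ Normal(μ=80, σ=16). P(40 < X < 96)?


z₁=(40-80)/16=-2.5, z₂=(96-80)/16=1.0
P = Φ(1.0) - Φ(-2.5) = 0.841345 - 0.006210 = 0.835135 ≈ 0.8351

P(40 < X < 96) ≈ 0.8351


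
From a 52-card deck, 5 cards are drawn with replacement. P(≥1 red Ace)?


P(not a red Ace) = 50/52 = 25/26
P(none in 5 draws) = (25/26)^5 = 9765625/11881376
P(≥1 red Ace) = 1 - 9765625/11881376 = 2115751/11881376

P = 2115751/11881376 ≈ 17.81%


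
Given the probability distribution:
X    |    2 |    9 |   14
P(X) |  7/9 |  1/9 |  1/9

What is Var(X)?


E[X] = 37/9
E[X²] = 305/9
Var(X) = E[X²] - (E[X])² = 305/9 - 1369/81 = 1376/81

Var(X) = 1376/81 ≈ 16.9877


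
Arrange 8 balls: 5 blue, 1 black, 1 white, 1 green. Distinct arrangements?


8!/(5!×1!×1!×1!) = 336

336


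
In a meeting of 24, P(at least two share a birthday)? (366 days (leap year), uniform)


P(all different) = Π(366-i)/366 for i=0..23
= 0.462654
P(match) = 1 - 0.462654 = 0.537346

P ≈ 0.5373 ≈ 53.73%


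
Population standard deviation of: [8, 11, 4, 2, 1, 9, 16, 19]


Mean = 70/8 = 35/4
  (8-35/4)²=9/16
  (11-35/4)²=81/16
  (4-35/4)²=361/16
  (2-35/4)²=729/16
  (1-35/4)²=961/16
  (9-35/4)²=1/16
  (16-35/4)²=841/16
  (19-35/4)²=1681/16
Σ(x-μ)² = 583/2
σ² = (583/2)/8 = 583/16

σ = √(583/16) ≈ 6.0363


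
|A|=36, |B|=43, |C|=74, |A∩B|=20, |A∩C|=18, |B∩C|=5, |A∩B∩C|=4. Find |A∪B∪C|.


|A∪B∪C| = 36+43+74-20-18-5+4 = 114

|A∪B∪C| = 114


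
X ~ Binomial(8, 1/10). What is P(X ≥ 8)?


P(X ≥ 8) = Σ P(X=i) for i=8..8
P(X=8) = 1/100000000
Sum = 1/100000000

P(X ≥ 8) = 1/100000000 ≈ 0.00%


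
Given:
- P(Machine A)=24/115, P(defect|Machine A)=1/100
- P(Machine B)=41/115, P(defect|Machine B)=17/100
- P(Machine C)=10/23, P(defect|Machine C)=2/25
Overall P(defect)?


P(B) = Σ P(B|Aᵢ)×P(Aᵢ)
  1/100×24/115 = 6/2875
  17/100×41/115 = 697/11500
  2/25×10/23 = 4/115
Sum = 1121/11500

P(defect) = 1121/11500 ≈ 9.75%


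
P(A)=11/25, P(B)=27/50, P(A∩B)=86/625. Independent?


P(A)×P(B) = 297/1250
P(A∩B) = 86/625
Not equal → NOT independent

No, not independent


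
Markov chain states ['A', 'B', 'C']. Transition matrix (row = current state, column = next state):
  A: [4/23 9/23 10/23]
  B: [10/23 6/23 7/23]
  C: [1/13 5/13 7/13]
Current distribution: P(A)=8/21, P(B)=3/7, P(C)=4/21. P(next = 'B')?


P(next=B) = Σᵢ P(now=i)×P(i→B)
= 8/21×9/23 + 3/7×6/23 + 4/21×5/13
= 24/161 + 18/161 + 20/273 = 2098/6279

P = 2098/6279 ≈ 0.3341


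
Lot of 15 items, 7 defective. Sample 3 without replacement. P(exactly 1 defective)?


Hypergeometric: C(7,1)×C(8,2)/C(15,3)
= 7×28/455 = 28/65

P(X=1) = 28/65 ≈ 43.08%


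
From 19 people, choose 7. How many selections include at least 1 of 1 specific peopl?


Complement: C(19,7) - C(18,7) = 50388 - 31824 = 18564

18564


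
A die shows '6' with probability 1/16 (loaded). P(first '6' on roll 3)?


Geometric: P(X=3) = (1-p)^(k-1)×p = (15/16)^2×1/16 = 225/4096

P(X=3) = 225/4096 ≈ 5.49%


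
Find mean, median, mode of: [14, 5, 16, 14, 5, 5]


Sorted: [5, 5, 5, 14, 14, 16]
Mean = 59/6
Median = 19/2
Freq: {14: 2, 5: 3, 16: 1}
Mode: [5]

Mean=59/6, Median=19/2, Mode=5


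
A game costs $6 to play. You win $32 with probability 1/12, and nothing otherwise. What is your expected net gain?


E[gain] = (32-6)×1/12 + (-6)×11/12
= 13/6 - 11/2 = -10/3

Expected net gain = $-10/3 ≈ $-3.33


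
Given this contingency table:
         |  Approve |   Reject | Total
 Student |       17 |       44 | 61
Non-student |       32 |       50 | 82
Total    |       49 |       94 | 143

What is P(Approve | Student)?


P(Approve | Student) = 17/(17+44) = 17/61

P(Approve|Student) = 17/61 ≈ 27.87%


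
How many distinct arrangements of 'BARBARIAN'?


Letters: 9, freq: {'B': 2, 'A': 3, 'R': 2, 'I': 1, 'N': 1}
9!/(2!×3!×2!×1!×1!) = 362880/24 = 15120

15120


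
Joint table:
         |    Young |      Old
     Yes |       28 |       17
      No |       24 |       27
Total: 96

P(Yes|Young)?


P(Yes|Young) = 28/(28+24) = 28/52 = 7/13

P = 7/13 ≈ 53.85%


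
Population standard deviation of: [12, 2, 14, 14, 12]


Mean = 54/5
  (12-54/5)²=36/25
  (2-54/5)²=1936/25
  (14-54/5)²=256/25
  (14-54/5)²=256/25
  (12-54/5)²=36/25
Σ(x-μ)² = 504/5
σ² = (504/5)/5 = 504/25

σ = √(504/25) ≈ 4.4900


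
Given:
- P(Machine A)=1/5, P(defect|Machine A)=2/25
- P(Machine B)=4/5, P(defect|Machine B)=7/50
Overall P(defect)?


P(B) = Σ P(B|Aᵢ)×P(Aᵢ)
  2/25×1/5 = 2/125
  7/50×4/5 = 14/125
Sum = 16/125

P(defect) = 16/125 ≈ 12.80%


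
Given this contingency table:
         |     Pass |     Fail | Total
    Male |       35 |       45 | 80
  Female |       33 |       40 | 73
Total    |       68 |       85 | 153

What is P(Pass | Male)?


P(Pass | Male) = 35/(35+45) = 35/80 = 7/16

P(Pass|Male) = 7/16 ≈ 43.75%


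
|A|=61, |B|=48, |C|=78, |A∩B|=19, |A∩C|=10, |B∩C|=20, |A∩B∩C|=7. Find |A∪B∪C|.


|A∪B∪C| = 61+48+78-19-10-20+7 = 145

|A∪B∪C| = 145


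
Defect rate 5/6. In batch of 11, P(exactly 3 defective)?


Binomial: P(X=3) = C(11,3)×p^3×(1-p)^8
= 165 × 125/216 × 1/1679616 = 6875/120932352

P(X=3) = 6875/120932352 ≈ 0.01%


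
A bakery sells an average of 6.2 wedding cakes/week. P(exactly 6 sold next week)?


Poisson(λ=6.2): P(X=6) = e^(-λ)×λ^k/k!
= e^(-6.2) × 6.2^6 / 6!
≈ 0.002029430636 × 56800.235584 / 720 ≈ 0.160100

P(X=6) ≈ 0.160100 ≈ 16.01%


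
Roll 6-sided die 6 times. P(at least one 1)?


P(no 1)^6 = (5/6)^6 = 15625/46656
P(≥1) = 1 - 15625/46656 = 31031/46656

P = 31031/46656 ≈ 66.51%


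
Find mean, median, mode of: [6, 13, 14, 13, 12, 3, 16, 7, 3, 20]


Sorted: [3, 3, 6, 7, 12, 13, 13, 14, 16, 20]
Mean = 107/10
Median = 25/2
Freq: {6: 1, 13: 2, 14: 1, 12: 1, 3: 2, 16: 1, 7: 1, 20: 1}
Mode: [3, 13]

Mean=107/10, Median=25/2, Mode=[3, 13]


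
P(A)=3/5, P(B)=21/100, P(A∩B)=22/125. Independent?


P(A)×P(B) = 63/500
P(A∩B) = 22/125
Not equal → NOT independent

No, not independent


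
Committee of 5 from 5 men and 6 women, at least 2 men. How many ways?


Count by #men:
  2M,3W: C(5,2)×C(6,3)=200
  3M,2W: C(5,3)×C(6,2)=150
  4M,1W: C(5,4)×C(6,1)=30
  5M,0W: C(5,5)×C(6,0)=1
Total = 381

381


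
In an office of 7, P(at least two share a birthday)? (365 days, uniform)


P(all different) = Π(365-i)/365 for i=0..6
= 0.943764
P(match) = 1 - 0.943764 = 0.056236

P ≈ 0.0562 ≈ 5.62%


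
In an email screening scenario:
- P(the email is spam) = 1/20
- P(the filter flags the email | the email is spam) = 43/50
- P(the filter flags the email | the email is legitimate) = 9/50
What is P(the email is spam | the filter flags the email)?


Using Bayes' theorem:
P(A|B) = P(B|A)·P(A) / P(B)

P(the filter flags the email) = 43/50 × 1/20 + 9/50 × 19/20
= 43/1000 + 171/1000 = 107/500

P(the email is spam|the filter flags the email) = (43/1000) / (107/500) = 43/214

P(the email is spam|the filter flags the email) = 43/214 ≈ 20.09%


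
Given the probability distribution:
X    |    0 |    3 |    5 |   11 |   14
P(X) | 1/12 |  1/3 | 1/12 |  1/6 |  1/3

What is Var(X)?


E[X] = 95/12
E[X²] = 1087/12
Var(X) = E[X²] - (E[X])² = 1087/12 - 9025/144 = 4019/144

Var(X) = 4019/144 ≈ 27.9097


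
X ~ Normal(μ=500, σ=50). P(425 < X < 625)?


z₁=(425-500)/50=-1.5, z₂=(625-500)/50=2.5
P = Φ(2.5) - Φ(-1.5) = 0.993790 - 0.066807 = 0.926983 ≈ 0.9270

P(425 < X < 625) ≈ 0.9270


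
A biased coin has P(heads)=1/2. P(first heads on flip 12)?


Geometric: P(X=12) = (1-p)^(k-1)×p = (1/2)^11×1/2 = 1/4096

P(X=12) = 1/4096 ≈ 0.02%


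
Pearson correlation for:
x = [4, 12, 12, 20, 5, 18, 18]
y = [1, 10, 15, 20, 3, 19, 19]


n=7, Σx=89, Σy=87, Σxy=1403, Σx²=1377, Σy²=1457
r = (7×1403 - 89×87)/√((7×1377 - 89²)(7×1457 - 87²))
= 2078/√(1718×2630) = 2078/√4518340 ≈ 2078/2125.6387 ≈ 0.9776

r ≈ 0.9776


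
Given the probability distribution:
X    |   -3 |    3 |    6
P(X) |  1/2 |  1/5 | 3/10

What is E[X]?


E[X] = Σ x·P(X=x)
= (-3)×(1/2) + (3)×(1/5) + (6)×(3/10)
= 9/10

E[X] = 9/10


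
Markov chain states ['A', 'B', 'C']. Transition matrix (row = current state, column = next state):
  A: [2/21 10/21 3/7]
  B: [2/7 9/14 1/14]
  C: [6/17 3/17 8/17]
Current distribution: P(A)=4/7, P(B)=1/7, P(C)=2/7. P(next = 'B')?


P(next=B) = Σᵢ P(now=i)×P(i→B)
= 4/7×10/21 + 1/7×9/14 + 2/7×3/17
= 40/147 + 9/98 + 6/119 = 2071/4998

P = 2071/4998 ≈ 0.4144


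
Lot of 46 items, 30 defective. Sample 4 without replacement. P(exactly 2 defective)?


Hypergeometric: C(30,2)×C(16,2)/C(46,4)
= 435×120/163185 = 3480/10879

P(X=2) = 3480/10879 ≈ 31.99%


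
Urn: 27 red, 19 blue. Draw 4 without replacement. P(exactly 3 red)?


Hypergeometric: C(27,3)×C(19,1)/C(46,4)
= 2925×19/163185 = 3705/10879

P(X=3) = 3705/10879 ≈ 34.06%


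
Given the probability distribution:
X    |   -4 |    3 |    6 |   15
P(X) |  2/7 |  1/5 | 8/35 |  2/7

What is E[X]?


E[X] = Σ x·P(X=x)
= (-4)×(2/7) + (3)×(1/5) + (6)×(8/35) + (15)×(2/7)
= 179/35

E[X] = 179/35


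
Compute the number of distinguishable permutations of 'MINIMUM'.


Letters: 7, freq: {'M': 3, 'I': 2, 'N': 1, 'U': 1}
7!/(3!×2!×1!×1!) = 5040/12 = 420

420


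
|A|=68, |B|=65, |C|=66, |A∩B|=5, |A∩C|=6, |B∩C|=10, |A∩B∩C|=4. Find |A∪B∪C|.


|A∪B∪C| = 68+65+66-5-6-10+4 = 182

|A∪B∪C| = 182


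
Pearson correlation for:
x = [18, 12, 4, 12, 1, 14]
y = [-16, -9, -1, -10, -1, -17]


n=6, Σx=61, Σy=-54, Σxy=-759, Σx²=825, Σy²=728
r = (6×(-759) - 61×(-54))/√((6×825 - 61²)(6×728 - (-54)²))
= -1260/√(1229×1452) = -1260/√1784508 ≈ -1260/1335.8548 ≈ -0.9432

r ≈ -0.9432


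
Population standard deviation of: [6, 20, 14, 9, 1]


Mean = 50/5 = 10
  (6-10)²=16
  (20-10)²=100
  (14-10)²=16
  (9-10)²=1
  (1-10)²=81
Σ(x-μ)² = 214
σ² = 214/5

σ = √(214/5) ≈ 6.5422


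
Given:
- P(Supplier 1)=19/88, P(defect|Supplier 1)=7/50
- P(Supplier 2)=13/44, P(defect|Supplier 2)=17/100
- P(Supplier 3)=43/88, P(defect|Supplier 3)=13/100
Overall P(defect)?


P(B) = Σ P(B|Aᵢ)×P(Aᵢ)
  7/50×19/88 = 133/4400
  17/100×13/44 = 221/4400
  13/100×43/88 = 559/8800
Sum = 1267/8800

P(defect) = 1267/8800 ≈ 14.40%


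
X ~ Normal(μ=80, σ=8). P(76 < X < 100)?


z₁=(76-80)/8=-0.5, z₂=(100-80)/8=2.5
P = Φ(2.5) - Φ(-0.5) = 0.993790 - 0.308538 = 0.685252 ≈ 0.6853

P(76 < X < 100) ≈ 0.6853


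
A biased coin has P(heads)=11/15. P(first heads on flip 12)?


Geometric: P(X=12) = (1-p)^(k-1)×p = (4/15)^11×11/15 = 46137344/129746337890625

P(X=12) = 46137344/129746337890625 ≈ 0.00%


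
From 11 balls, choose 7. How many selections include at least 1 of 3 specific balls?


Complement: C(11,7) - C(8,7) = 330 - 8 = 322

322


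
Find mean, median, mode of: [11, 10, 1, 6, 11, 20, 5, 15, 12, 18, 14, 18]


Sorted: [1, 5, 6, 10, 11, 11, 12, 14, 15, 18, 18, 20]
Mean = 141/12 = 47/4
Median = 23/2
Freq: {11: 2, 10: 1, 1: 1, 6: 1, 20: 1, 5: 1, 15: 1, 12: 1, 18: 2, 14: 1}
Mode: [11, 18]

Mean=47/4, Median=23/2, Mode=[11, 18]


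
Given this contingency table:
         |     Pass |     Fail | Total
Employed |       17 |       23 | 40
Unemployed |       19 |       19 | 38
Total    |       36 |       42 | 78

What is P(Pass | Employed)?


P(Pass | Employed) = 17/(17+23) = 17/40

P(Pass|Employed) = 17/40 ≈ 42.50%


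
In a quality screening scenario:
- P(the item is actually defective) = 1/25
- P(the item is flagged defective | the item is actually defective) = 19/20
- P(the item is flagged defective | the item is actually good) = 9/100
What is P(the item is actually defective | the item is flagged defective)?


Using Bayes' theorem:
P(A|B) = P(B|A)·P(A) / P(B)

P(the item is flagged defective) = 19/20 × 1/25 + 9/100 × 24/25
= 19/500 + 54/625 = 311/2500

P(the item is actually defective|the item is flagged defective) = (19/500) / (311/2500) = 95/311

P(the item is actually defective|the item is flagged defective) = 95/311 ≈ 30.55%


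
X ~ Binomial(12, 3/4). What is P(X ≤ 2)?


P(X ≤ 2) = Σ P(X=i) for i=0..2
P(X=0) = 1/16777216
P(X=1) = 9/4194304
P(X=2) = 297/8388608
Sum = 631/16777216

P(X ≤ 2) = 631/16777216 ≈ 0.00%


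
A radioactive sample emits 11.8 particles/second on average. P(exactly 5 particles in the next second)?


Poisson(λ=11.8): P(X=5) = e^(-λ)×λ^k/k!
= e^(-11.8) × 11.8^5 / 5!
≈ 7.504557915e-06 × 228775.77568 / 120 ≈ 0.014307

P(X=5) ≈ 0.014307 ≈ 1.43%


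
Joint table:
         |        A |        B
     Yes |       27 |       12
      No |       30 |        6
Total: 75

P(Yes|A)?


P(Yes|A) = 27/(27+30) = 27/57 = 9/19

P = 9/19 ≈ 47.37%


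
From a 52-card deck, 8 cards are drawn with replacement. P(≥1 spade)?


P(not a spade) = 39/52 = 3/4
P(none in 8 draws) = (3/4)^8 = 6561/65536
P(≥1 spade) = 1 - 6561/65536 = 58975/65536

P = 58975/65536 ≈ 89.99%


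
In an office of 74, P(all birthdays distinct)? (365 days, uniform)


P(all different) = Π(365-i)/365 for i=0..73
= (365/365)×(364/365)×...×(292/365)
= 0.000351

P ≈ 0.0004 ≈ 0.04%


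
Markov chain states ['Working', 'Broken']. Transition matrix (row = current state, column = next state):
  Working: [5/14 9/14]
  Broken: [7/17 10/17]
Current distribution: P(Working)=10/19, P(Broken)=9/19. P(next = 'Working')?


P(next=Working) = Σᵢ P(now=i)×P(i→Working)
= 10/19×5/14 + 9/19×7/17
= 25/133 + 63/323 = 866/2261

P = 866/2261 ≈ 0.3830


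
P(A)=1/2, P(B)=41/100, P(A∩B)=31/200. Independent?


P(A)×P(B) = 41/200
P(A∩B) = 31/200
Not equal → NOT independent

No, not independent


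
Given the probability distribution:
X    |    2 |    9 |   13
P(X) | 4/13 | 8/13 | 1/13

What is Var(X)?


E[X] = 93/13
E[X²] = 833/13
Var(X) = E[X²] - (E[X])² = 833/13 - 8649/169 = 2180/169

Var(X) = 2180/169 ≈ 12.8994


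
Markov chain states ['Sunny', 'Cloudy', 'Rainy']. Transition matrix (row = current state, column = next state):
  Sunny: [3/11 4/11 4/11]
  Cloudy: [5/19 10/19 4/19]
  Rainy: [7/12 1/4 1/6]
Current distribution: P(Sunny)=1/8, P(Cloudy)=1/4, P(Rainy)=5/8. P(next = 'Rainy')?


P(next=Rainy) = Σᵢ P(now=i)×P(i→Rainy)
= 1/8×4/11 + 1/4×4/19 + 5/8×1/6
= 1/22 + 1/19 + 5/48 = 2029/10032

P = 2029/10032 ≈ 0.2023


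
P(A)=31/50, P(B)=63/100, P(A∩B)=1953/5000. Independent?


P(A)×P(B) = 1953/5000
P(A∩B) = 1953/5000
Equal ✓ → Independent

Yes, independent


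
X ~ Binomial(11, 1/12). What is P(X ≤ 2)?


P(X ≤ 2) = Σ P(X=i) for i=0..2
P(X=0) = 285311670611/743008370688
P(X=1) = 285311670611/743008370688
P(X=2) = 129687123005/743008370688
Sum = 25937424601/27518828544

P(X ≤ 2) = 25937424601/27518828544 ≈ 94.25%


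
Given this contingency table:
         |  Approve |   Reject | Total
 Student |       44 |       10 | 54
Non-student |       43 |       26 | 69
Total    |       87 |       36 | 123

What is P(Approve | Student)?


P(Approve | Student) = 44/(44+10) = 44/54 = 22/27

P(Approve|Student) = 22/27 ≈ 81.48%


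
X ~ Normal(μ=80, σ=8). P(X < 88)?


z = (88-80)/8 = 1.0
P(Z < 1.0) = 0.8413

P(X < 88) ≈ 0.8413


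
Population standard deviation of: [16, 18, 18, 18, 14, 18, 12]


Mean = 114/7
  (16-114/7)²=4/49
  (18-114/7)²=144/49
  (18-114/7)²=144/49
  (18-114/7)²=144/49
  (14-114/7)²=256/49
  (18-114/7)²=144/49
  (12-114/7)²=900/49
Σ(x-μ)² = 248/7
σ² = (248/7)/7 = 248/49

σ = √(248/49) ≈ 2.2497


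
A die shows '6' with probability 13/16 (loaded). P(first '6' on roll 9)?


Geometric: P(X=9) = (1-p)^(k-1)×p = (3/16)^8×13/16 = 85293/68719476736

P(X=9) = 85293/68719476736 ≈ 0.00%


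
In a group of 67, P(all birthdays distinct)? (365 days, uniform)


P(all different) = Π(365-i)/365 for i=0..66
= (365/365)×(364/365)×...×(299/365)
= 0.001560

P ≈ 0.0016 ≈ 0.16%


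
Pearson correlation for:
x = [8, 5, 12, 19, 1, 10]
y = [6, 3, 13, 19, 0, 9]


n=6, Σx=55, Σy=50, Σxy=670, Σx²=695, Σy²=656
r = (6×670 - 55×50)/√((6×695 - 55²)(6×656 - 50²))
= 1270/√(1145×1436) = 1270/√1644220 ≈ 1270/1282.2714 ≈ 0.9904

r ≈ 0.9904


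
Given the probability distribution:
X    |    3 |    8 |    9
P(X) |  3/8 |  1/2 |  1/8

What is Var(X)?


E[X] = 25/4
E[X²] = 91/2
Var(X) = E[X²] - (E[X])² = 91/2 - 625/16 = 103/16

Var(X) = 103/16 ≈ 6.4375


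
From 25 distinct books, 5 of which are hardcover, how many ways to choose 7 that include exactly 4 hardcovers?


Choose 4 of the 5 hardcovers and 3 of the other 20 books:
C(5,4)×C(20,3) = 5×1140 = 5700

5700


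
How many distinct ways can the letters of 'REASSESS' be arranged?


Letters: 8, freq: {'R': 1, 'E': 2, 'A': 1, 'S': 4}
8!/(1!×2!×1!×4!) = 40320/48 = 840

840


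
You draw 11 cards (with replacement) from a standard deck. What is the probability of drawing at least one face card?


P(not a face card) = 40/52 = 10/13
P(none in 11 draws) = (10/13)^11 = 100000000000/1792160394037
P(≥1 face card) = 1 - 100000000000/1792160394037 = 1692160394037/1792160394037

P = 1692160394037/1792160394037 ≈ 94.42%


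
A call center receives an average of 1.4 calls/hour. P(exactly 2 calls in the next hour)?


Poisson(λ=1.4): P(X=2) = e^(-λ)×λ^k/k!
= e^(-1.4) × 1.4^2 / 2!
≈ 0.2465969639 × 1.96 / 2 ≈ 0.241665

P(X=2) ≈ 0.241665 ≈ 24.17%


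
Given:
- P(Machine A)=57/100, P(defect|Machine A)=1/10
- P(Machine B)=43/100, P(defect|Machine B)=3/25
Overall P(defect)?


P(B) = Σ P(B|Aᵢ)×P(Aᵢ)
  1/10×57/100 = 57/1000
  3/25×43/100 = 129/2500
Sum = 543/5000

P(defect) = 543/5000 ≈ 10.86%


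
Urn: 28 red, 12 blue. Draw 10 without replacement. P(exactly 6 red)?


Hypergeometric: C(28,6)×C(12,4)/C(40,10)
= 376740×495/847660528 = 326025/1481924

P(X=6) = 326025/1481924 ≈ 22.00%


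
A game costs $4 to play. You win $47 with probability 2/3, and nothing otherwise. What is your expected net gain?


E[gain] = (47-4)×2/3 + (-4)×1/3
= 86/3 - 4/3 = 82/3

Expected net gain = $82/3 ≈ $27.33


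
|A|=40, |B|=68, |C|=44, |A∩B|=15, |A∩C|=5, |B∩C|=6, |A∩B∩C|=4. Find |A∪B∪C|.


|A∪B∪C| = 40+68+44-15-5-6+4 = 130

|A∪B∪C| = 130


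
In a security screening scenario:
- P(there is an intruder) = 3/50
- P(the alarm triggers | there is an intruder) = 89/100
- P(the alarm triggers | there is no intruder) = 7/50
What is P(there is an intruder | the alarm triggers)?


Using Bayes' theorem:
P(A|B) = P(B|A)·P(A) / P(B)

P(the alarm triggers) = 89/100 × 3/50 + 7/50 × 47/50
= 267/5000 + 329/2500 = 37/200

P(there is an intruder|the alarm triggers) = (267/5000) / (37/200) = 267/925

P(there is an intruder|the alarm triggers) = 267/925 ≈ 28.86%


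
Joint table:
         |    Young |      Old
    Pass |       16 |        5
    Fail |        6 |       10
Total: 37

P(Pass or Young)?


P(Pass∨Young) = P(Pass) + P(Young) - P(Pass∧Young)
= (21 + 22 - 16)/37 = 27/37

P = 27/37 ≈ 72.97%


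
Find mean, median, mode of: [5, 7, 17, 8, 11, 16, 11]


Sorted: [5, 7, 8, 11, 11, 16, 17]
Mean = 75/7
Median = 11
Freq: {5: 1, 7: 1, 17: 1, 8: 1, 11: 2, 16: 1}
Mode: [11]

Mean=75/7, Median=11, Mode=11


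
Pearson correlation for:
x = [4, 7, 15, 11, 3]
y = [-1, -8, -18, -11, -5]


n=5, Σx=40, Σy=-43, Σxy=-466, Σx²=420, Σy²=535
r = (5×(-466) - 40×(-43))/√((5×420 - 40²)(5×535 - (-43)²))
= -610/√(500×826) = -610/√413000 ≈ -610/642.6508 ≈ -0.9492

r ≈ -0.9492


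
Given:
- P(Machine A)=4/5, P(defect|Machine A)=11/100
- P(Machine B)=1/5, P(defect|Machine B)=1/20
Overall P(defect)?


P(B) = Σ P(B|Aᵢ)×P(Aᵢ)
  11/100×4/5 = 11/125
  1/20×1/5 = 1/100
Sum = 49/500

P(defect) = 49/500 ≈ 9.80%


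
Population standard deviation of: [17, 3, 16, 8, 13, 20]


Mean = 77/6
  (17-77/6)²=625/36
  (3-77/6)²=3481/36
  (16-77/6)²=361/36
  (8-77/6)²=841/36
  (13-77/6)²=1/36
  (20-77/6)²=1849/36
Σ(x-μ)² = 1193/6
σ² = (1193/6)/6 = 1193/36

σ = √(1193/36) ≈ 5.7566


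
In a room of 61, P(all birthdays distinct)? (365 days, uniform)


P(all different) = Π(365-i)/365 for i=0..60
= (365/365)×(364/365)×...×(305/365)
= 0.004911

P ≈ 0.0049 ≈ 0.49%


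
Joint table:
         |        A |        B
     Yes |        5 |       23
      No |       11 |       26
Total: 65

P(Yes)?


P(Yes) = (5+23)/65 = 28/65

P(Yes) = 28/65 ≈ 43.08%


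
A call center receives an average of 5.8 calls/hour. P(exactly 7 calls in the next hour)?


Poisson(λ=5.8): P(X=7) = e^(-λ)×λ^k/k!
= e^(-5.8) × 5.8^7 / 7!
≈ 0.003027554745 × 220798.416755 / 5040 ≈ 0.132635

P(X=7) ≈ 0.132635 ≈ 13.26%


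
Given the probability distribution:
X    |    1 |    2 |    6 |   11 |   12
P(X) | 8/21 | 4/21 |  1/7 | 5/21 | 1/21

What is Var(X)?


E[X] = 101/21
E[X²] = 881/21
Var(X) = E[X²] - (E[X])² = 881/21 - 10201/441 = 8300/441

Var(X) = 8300/441 ≈ 18.8209


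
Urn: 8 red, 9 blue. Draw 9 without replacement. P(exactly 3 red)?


Hypergeometric: C(8,3)×C(9,6)/C(17,9)
= 56×84/24310 = 2352/12155

P(X=3) = 2352/12155 ≈ 19.35%


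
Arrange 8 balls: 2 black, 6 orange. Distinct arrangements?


8!/(2!×6!) = 28

28


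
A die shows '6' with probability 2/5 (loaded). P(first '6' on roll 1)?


Geometric: P(X=1) = (1-p)^(k-1)×p = (3/5)^0×2/5 = 2/5

P(X=1) = 2/5 ≈ 40.00%


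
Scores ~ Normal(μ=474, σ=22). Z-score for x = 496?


z = (x - μ)/σ = (496 - 474)/22 = 1.0

z = 1.0


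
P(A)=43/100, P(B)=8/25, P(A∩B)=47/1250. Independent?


P(A)×P(B) = 86/625
P(A∩B) = 47/1250
Not equal → NOT independent

No, not independent


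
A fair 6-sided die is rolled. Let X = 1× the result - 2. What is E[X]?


E[die] = (1+6)/2 = 7/2
E[X] = 1×7/2 - 2 = 3/2

E[X] = 3/2


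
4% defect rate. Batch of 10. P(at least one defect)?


P(all good) = (24/25)^10 = 63403380965376/95367431640625
P(≥1 defect) = 31964050675249/95367431640625

P = 31964050675249/95367431640625 ≈ 33.52%


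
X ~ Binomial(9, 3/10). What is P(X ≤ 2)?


P(X ≤ 2) = Σ P(X=i) for i=0..2
P(X=0) = 40353607/1000000000
P(X=1) = 155649627/1000000000
P(X=2) = 66706983/250000000
Sum = 231415583/500000000

P(X ≤ 2) = 231415583/500000000 ≈ 46.28%


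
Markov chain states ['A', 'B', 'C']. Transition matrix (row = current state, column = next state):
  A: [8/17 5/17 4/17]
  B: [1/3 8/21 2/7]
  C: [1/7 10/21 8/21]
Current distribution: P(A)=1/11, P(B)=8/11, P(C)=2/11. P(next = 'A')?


P(next=A) = Σᵢ P(now=i)×P(i→A)
= 1/11×8/17 + 8/11×1/3 + 2/11×1/7
= 8/187 + 8/33 + 2/77 = 1222/3927

P = 1222/3927 ≈ 0.3112


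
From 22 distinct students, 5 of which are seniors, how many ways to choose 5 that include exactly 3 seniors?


Choose 3 of the 5 seniors and 2 of the other 17 students:
C(5,3)×C(17,2) = 10×136 = 1360

1360


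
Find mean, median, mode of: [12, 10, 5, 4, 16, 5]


Sorted: [4, 5, 5, 10, 12, 16]
Mean = 52/6 = 26/3
Median = 15/2
Freq: {12: 1, 10: 1, 5: 2, 4: 1, 16: 1}
Mode: [5]

Mean=26/3, Median=15/2, Mode=5


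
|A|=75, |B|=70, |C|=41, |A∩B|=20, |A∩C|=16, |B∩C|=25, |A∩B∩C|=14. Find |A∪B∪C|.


|A∪B∪C| = 75+70+41-20-16-25+14 = 139

|A∪B∪C| = 139


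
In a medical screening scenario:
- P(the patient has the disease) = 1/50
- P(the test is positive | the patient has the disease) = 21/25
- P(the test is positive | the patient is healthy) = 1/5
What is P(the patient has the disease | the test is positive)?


Using Bayes' theorem:
P(A|B) = P(B|A)·P(A) / P(B)

P(the test is positive) = 21/25 × 1/50 + 1/5 × 49/50
= 21/1250 + 49/250 = 133/625

P(the patient has the disease|the test is positive) = (21/1250) / (133/625) = 3/38

P(the patient has the disease|the test is positive) = 3/38 ≈ 7.89%


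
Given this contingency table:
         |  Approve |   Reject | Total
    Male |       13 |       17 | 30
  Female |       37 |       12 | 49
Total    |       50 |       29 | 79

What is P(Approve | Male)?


P(Approve | Male) = 13/(13+17) = 13/30

P(Approve|Male) = 13/30 ≈ 43.33%


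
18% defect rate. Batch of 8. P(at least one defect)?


P(all good) = (41/50)^8 = 7984925229121/39062500000000
P(≥1 defect) = 31077574770879/39062500000000

P = 31077574770879/39062500000000 ≈ 79.56%


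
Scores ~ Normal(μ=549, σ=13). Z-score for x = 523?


z = (x - μ)/σ = (523 - 549)/13 = -2.0

z = -2.0


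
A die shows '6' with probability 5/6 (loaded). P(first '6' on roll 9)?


Geometric: P(X=9) = (1-p)^(k-1)×p = (1/6)^8×5/6 = 5/10077696

P(X=9) = 5/10077696 ≈ 0.00%


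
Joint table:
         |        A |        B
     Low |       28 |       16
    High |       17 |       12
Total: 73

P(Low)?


P(Low) = (28+16)/73 = 44/73

P(Low) = 44/73 ≈ 60.27%


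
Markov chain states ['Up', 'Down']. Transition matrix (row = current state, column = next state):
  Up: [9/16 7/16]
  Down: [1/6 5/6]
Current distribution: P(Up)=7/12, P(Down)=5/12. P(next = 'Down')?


P(next=Down) = Σᵢ P(now=i)×P(i→Down)
= 7/12×7/16 + 5/12×5/6
= 49/192 + 25/72 = 347/576

P = 347/576 ≈ 0.6024


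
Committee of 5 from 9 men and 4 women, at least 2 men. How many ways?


Count by #men:
  2M,3W: C(9,2)×C(4,3)=144
  3M,2W: C(9,3)×C(4,2)=504
  4M,1W: C(9,4)×C(4,1)=504
  5M,0W: C(9,5)×C(4,0)=126
Total = 1278

1278


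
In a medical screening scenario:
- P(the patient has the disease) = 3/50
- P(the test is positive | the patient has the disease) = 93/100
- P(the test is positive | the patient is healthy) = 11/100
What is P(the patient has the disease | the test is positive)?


Using Bayes' theorem:
P(A|B) = P(B|A)·P(A) / P(B)

P(the test is positive) = 93/100 × 3/50 + 11/100 × 47/50
= 279/5000 + 517/5000 = 199/1250

P(the patient has the disease|the test is positive) = (279/5000) / (199/1250) = 279/796

P(the patient has the disease|the test is positive) = 279/796 ≈ 35.05%


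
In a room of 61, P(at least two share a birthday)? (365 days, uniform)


P(all different) = Π(365-i)/365 for i=0..60
= 0.004911
P(match) = 1 - 0.004911 = 0.995089

P ≈ 0.9951 ≈ 99.51%


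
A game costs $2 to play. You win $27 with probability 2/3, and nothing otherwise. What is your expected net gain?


E[gain] = (27-2)×2/3 + (-2)×1/3
= 50/3 - 2/3 = 16

Expected net gain = $16 ≈ $16.00


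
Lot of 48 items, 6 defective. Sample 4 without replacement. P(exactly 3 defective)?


Hypergeometric: C(6,3)×C(42,1)/C(48,4)
= 20×42/194580 = 14/3243

P(X=3) = 14/3243 ≈ 0.43%


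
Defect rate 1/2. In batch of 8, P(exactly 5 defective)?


Binomial: P(X=5) = C(8,5)×p^5×(1-p)^3
= 56 × 1/32 × 1/8 = 7/32

P(X=5) = 7/32 ≈ 21.88%


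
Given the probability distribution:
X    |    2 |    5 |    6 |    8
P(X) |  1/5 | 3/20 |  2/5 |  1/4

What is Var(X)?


E[X] = 111/20
E[X²] = 699/20
Var(X) = E[X²] - (E[X])² = 699/20 - 12321/400 = 1659/400

Var(X) = 1659/400 ≈ 4.1475


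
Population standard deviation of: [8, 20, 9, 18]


Mean = 55/4
  (8-55/4)²=529/16
  (20-55/4)²=625/16
  (9-55/4)²=361/16
  (18-55/4)²=289/16
Σ(x-μ)² = 451/4
σ² = (451/4)/4 = 451/16

σ = √(451/16) ≈ 5.3092


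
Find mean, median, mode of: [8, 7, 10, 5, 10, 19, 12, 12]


Sorted: [5, 7, 8, 10, 10, 12, 12, 19]
Mean = 83/8
Median = 10
Freq: {8: 1, 7: 1, 10: 2, 5: 1, 19: 1, 12: 2}
Mode: [10, 12]

Mean=83/8, Median=10, Mode=[10, 12]


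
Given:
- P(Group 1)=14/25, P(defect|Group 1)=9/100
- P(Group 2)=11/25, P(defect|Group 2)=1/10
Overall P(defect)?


P(B) = Σ P(B|Aᵢ)×P(Aᵢ)
  9/100×14/25 = 63/1250
  1/10×11/25 = 11/250
Sum = 59/625

P(defect) = 59/625 ≈ 9.44%


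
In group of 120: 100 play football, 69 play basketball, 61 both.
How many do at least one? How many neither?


|A∪B| = 100+69-61 = 108
Neither = 120-108 = 12

At least one: 108; Neither: 12


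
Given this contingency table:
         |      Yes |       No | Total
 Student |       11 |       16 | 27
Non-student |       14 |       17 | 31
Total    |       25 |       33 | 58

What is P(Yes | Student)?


P(Yes | Student) = 11/(11+16) = 11/27

P(Yes|Student) = 11/27 ≈ 40.74%


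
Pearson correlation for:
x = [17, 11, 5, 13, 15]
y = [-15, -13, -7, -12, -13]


n=5, Σx=61, Σy=-60, Σxy=-784, Σx²=829, Σy²=756
r = (5×(-784) - 61×(-60))/√((5×829 - 61²)(5×756 - (-60)²))
= -260/√(424×180) = -260/√76320 ≈ -260/276.2607 ≈ -0.9411

r ≈ -0.9411


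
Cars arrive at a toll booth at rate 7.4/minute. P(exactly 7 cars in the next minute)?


Poisson(λ=7.4): P(X=7) = e^(-λ)×λ^k/k!
= e^(-7.4) × 7.4^7 / 7!
≈ 0.0006112527611 × 1215128.0273 / 5040 ≈ 0.147371

P(X=7) ≈ 0.147371 ≈ 14.74%


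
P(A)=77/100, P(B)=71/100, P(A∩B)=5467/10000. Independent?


P(A)×P(B) = 5467/10000
P(A∩B) = 5467/10000
Equal ✓ → Independent

Yes, independent


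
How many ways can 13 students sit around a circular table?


Circular arrangements of 13 distinct objects: fix one position to break rotational symmetry.
(n-1)! = 12! = 479001600

479001600


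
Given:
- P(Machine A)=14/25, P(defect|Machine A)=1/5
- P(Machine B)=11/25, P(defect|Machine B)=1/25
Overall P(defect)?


P(B) = Σ P(B|Aᵢ)×P(Aᵢ)
  1/5×14/25 = 14/125
  1/25×11/25 = 11/625
Sum = 81/625

P(defect) = 81/625 ≈ 12.96%


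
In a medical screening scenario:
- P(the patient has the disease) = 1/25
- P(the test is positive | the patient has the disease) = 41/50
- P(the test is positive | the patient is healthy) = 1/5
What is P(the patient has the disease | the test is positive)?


Using Bayes' theorem:
P(A|B) = P(B|A)·P(A) / P(B)

P(the test is positive) = 41/50 × 1/25 + 1/5 × 24/25
= 41/1250 + 24/125 = 281/1250

P(the patient has the disease|the test is positive) = (41/1250) / (281/1250) = 41/281

P(the patient has the disease|the test is positive) = 41/281 ≈ 14.59%


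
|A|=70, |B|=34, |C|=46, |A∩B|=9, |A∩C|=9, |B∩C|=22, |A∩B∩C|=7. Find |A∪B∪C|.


|A∪B∪C| = 70+34+46-9-9-22+7 = 117

|A∪B∪C| = 117


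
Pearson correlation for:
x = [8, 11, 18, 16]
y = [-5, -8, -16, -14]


n=4, Σx=53, Σy=-43, Σxy=-640, Σx²=765, Σy²=541
r = (4×(-640) - 53×(-43))/√((4×765 - 53²)(4×541 - (-43)²))
= -281/√(251×315) = -281/√79065 ≈ -281/281.1850 ≈ -0.9993

r ≈ -0.9993


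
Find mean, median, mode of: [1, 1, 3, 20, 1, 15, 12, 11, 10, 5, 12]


Sorted: [1, 1, 1, 3, 5, 10, 11, 12, 12, 15, 20]
Mean = 91/11
Median = 10
Freq: {1: 3, 3: 1, 20: 1, 15: 1, 12: 2, 11: 1, 10: 1, 5: 1}
Mode: [1]

Mean=91/11, Median=10, Mode=1


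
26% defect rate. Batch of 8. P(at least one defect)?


P(all good) = (37/50)^8 = 3512479453921/39062500000000
P(≥1 defect) = 35550020546079/39062500000000

P = 35550020546079/39062500000000 ≈ 91.01%


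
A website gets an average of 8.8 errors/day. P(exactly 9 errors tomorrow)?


Poisson(λ=8.8): P(X=9) = e^(-λ)×λ^k/k!
= e^(-8.8) × 8.8^9 / 9!
≈ 0.0001507330751 × 316478381.829 / 362880 ≈ 0.131459

P(X=9) ≈ 0.131459 ≈ 13.15%


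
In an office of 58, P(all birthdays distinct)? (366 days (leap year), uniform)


P(all different) = Π(366-i)/366 for i=0..57
= (366/366)×(365/366)×...×(309/366)
= 0.008451

P ≈ 0.0085 ≈ 0.85%


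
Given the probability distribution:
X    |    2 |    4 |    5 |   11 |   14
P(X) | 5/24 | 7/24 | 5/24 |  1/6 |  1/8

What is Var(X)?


E[X] = 149/24
E[X²] = 443/8
Var(X) = E[X²] - (E[X])² = 443/8 - 22201/576 = 9695/576

Var(X) = 9695/576 ≈ 16.8316


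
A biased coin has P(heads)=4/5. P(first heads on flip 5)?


Geometric: P(X=5) = (1-p)^(k-1)×p = (1/5)^4×4/5 = 4/3125

P(X=5) = 4/3125 ≈ 0.13%


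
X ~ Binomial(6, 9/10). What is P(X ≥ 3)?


P(X ≥ 3) = Σ P(X=i) for i=3..6
P(X=3) = 729/50000
P(X=4) = 19683/200000
P(X=5) = 177147/500000
P(X=6) = 531441/1000000
Sum = 99873/100000

P(X ≥ 3) = 99873/100000 ≈ 99.87%


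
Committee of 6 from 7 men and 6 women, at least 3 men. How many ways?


Count by #men:
  3M,3W: C(7,3)×C(6,3)=700
  4M,2W: C(7,4)×C(6,2)=525
  5M,1W: C(7,5)×C(6,1)=126
  6M,0W: C(7,6)×C(6,0)=7
Total = 1358

1358


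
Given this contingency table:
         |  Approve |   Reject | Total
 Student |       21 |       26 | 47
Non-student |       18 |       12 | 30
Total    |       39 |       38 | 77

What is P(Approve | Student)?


P(Approve | Student) = 21/(21+26) = 21/47

P(Approve|Student) = 21/47 ≈ 44.68%


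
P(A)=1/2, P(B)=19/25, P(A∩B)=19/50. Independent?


P(A)×P(B) = 19/50
P(A∩B) = 19/50
Equal ✓ → Independent

Yes, independent


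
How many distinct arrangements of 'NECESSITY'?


Letters: 9, freq: {'N': 1, 'E': 2, 'C': 1, 'S': 2, 'I': 1, 'T': 1, 'Y': 1}
9!/(1!×2!×1!×2!×1!×1!×1!) = 362880/4 = 90720

90720


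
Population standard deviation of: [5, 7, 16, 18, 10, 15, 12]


Mean = 83/7
  (5-83/7)²=2304/49
  (7-83/7)²=1156/49
  (16-83/7)²=841/49
  (18-83/7)²=1849/49
  (10-83/7)²=169/49
  (15-83/7)²=484/49
  (12-83/7)²=1/49
Σ(x-μ)² = 972/7
σ² = (972/7)/7 = 972/49

σ = √(972/49) ≈ 4.4538


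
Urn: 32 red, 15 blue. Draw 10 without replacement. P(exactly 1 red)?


Hypergeometric: C(32,1)×C(15,9)/C(47,10)
= 32×5005/5178066751 = 1120/36210257

P(X=1) = 1120/36210257 ≈ 0.00%


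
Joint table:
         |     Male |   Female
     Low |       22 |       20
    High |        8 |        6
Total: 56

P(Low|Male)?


P(Low|Male) = 22/(22+8) = 22/30 = 11/15

P = 11/15 ≈ 73.33%


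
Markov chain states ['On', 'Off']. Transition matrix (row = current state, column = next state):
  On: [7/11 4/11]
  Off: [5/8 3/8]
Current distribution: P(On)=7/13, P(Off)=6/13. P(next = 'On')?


P(next=On) = Σᵢ P(now=i)×P(i→On)
= 7/13×7/11 + 6/13×5/8
= 49/143 + 15/52 = 361/572

P = 361/572 ≈ 0.6311


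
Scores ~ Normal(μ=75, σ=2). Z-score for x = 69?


z = (x - μ)/σ = (69 - 75)/2 = -3.0

z = -3.0


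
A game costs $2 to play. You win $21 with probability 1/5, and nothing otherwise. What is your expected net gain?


E[gain] = (21-2)×1/5 + (-2)×4/5
= 19/5 - 8/5 = 11/5

Expected net gain = $11/5 ≈ $2.20


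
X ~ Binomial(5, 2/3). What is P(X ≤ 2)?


P(X ≤ 2) = Σ P(X=i) for i=0..2
P(X=0) = 1/243
P(X=1) = 10/243
P(X=2) = 40/243
Sum = 17/81

P(X ≤ 2) = 17/81 ≈ 20.99%


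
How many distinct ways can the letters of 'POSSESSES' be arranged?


Letters: 9, freq: {'P': 1, 'O': 1, 'S': 5, 'E': 2}
9!/(1!×1!×5!×2!) = 362880/240 = 1512

1512


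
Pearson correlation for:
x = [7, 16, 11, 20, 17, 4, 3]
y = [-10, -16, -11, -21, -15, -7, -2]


n=7, Σx=78, Σy=-82, Σxy=-1156, Σx²=1140, Σy²=1196
r = (7×(-1156) - 78×(-82))/√((7×1140 - 78²)(7×1196 - (-82)²))
= -1696/√(1896×1648) = -1696/√3124608 ≈ -1696/1767.6561 ≈ -0.9595

r ≈ -0.9595


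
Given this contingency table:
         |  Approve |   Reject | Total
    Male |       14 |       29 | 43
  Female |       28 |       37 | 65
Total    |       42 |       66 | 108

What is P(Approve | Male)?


P(Approve | Male) = 14/(14+29) = 14/43

P(Approve|Male) = 14/43 ≈ 32.56%


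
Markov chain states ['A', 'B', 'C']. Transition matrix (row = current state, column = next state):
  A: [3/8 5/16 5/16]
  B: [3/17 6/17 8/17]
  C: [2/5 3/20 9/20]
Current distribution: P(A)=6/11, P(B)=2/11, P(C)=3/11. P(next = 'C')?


P(next=C) = Σᵢ P(now=i)×P(i→C)
= 6/11×5/16 + 2/11×8/17 + 3/11×9/20
= 15/88 + 16/187 + 27/220 = 2833/7480

P = 2833/7480 ≈ 0.3787


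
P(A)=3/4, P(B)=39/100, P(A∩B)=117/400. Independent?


P(A)×P(B) = 117/400
P(A∩B) = 117/400
Equal ✓ → Independent

Yes, independent


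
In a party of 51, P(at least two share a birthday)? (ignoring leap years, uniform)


P(all different) = Π(365-i)/365 for i=0..50
= 0.025568
P(match) = 1 - 0.025568 = 0.974432

P ≈ 0.9744 ≈ 97.44%


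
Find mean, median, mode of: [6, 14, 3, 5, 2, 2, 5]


Sorted: [2, 2, 3, 5, 5, 6, 14]
Mean = 37/7
Median = 5
Freq: {6: 1, 14: 1, 3: 1, 5: 2, 2: 2}
Mode: [2, 5]

Mean=37/7, Median=5, Mode=[2, 5]


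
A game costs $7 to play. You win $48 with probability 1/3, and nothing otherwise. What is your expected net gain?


E[gain] = (48-7)×1/3 + (-7)×2/3
= 41/3 - 14/3 = 9

Expected net gain = $9 ≈ $9.00


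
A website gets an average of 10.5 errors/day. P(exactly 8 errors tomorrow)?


Poisson(λ=10.5): P(X=8) = e^(-λ)×λ^k/k!
= e^(-10.5) × 10.5^8 / 8!
≈ 2.753644935e-05 × 147745544.379 / 40320 ≈ 0.100902

P(X=8) ≈ 0.100902 ≈ 10.09%


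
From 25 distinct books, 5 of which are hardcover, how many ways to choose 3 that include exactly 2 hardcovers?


Choose 2 of the 5 hardcovers and 1 of the other 20 books:
C(5,2)×C(20,1) = 10×20 = 200

200


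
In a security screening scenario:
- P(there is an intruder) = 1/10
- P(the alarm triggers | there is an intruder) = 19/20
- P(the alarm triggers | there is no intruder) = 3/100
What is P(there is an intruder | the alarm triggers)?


Using Bayes' theorem:
P(A|B) = P(B|A)·P(A) / P(B)

P(the alarm triggers) = 19/20 × 1/10 + 3/100 × 9/10
= 19/200 + 27/1000 = 61/500

P(there is an intruder|the alarm triggers) = (19/200) / (61/500) = 95/122

P(there is an intruder|the alarm triggers) = 95/122 ≈ 77.87%


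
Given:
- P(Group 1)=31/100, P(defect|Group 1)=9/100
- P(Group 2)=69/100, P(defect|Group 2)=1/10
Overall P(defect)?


P(B) = Σ P(B|Aᵢ)×P(Aᵢ)
  9/100×31/100 = 279/10000
  1/10×69/100 = 69/1000
Sum = 969/10000

P(defect) = 969/10000 ≈ 9.69%


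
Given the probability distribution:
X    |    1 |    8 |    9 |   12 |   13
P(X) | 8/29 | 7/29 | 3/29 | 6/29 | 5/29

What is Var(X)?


E[X] = 228/29
E[X²] = 2408/29
Var(X) = E[X²] - (E[X])² = 2408/29 - 51984/841 = 17848/841

Var(X) = 17848/841 ≈ 21.2224


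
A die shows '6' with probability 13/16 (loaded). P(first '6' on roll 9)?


Geometric: P(X=9) = (1-p)^(k-1)×p = (3/16)^8×13/16 = 85293/68719476736

P(X=9) = 85293/68719476736 ≈ 0.00%


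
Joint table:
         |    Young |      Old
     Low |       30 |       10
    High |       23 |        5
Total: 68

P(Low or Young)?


P(Low∨Young) = P(Low) + P(Young) - P(Low∧Young)
= (40 + 53 - 30)/68 = 63/68

P = 63/68 ≈ 92.65%


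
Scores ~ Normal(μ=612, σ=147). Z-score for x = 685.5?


z = (x - μ)/σ = (685.5 - 612)/147 = 0.5

z = 0.5


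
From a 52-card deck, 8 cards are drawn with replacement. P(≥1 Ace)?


P(not a Ace) = 48/52 = 12/13
P(none in 8 draws) = (12/13)^8 = 429981696/815730721
P(≥1 Ace) = 1 - 429981696/815730721 = 385749025/815730721

P = 385749025/815730721 ≈ 47.29%


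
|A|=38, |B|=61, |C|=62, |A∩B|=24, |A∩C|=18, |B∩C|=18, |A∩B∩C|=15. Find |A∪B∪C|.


|A∪B∪C| = 38+61+62-24-18-18+15 = 116

|A∪B∪C| = 116


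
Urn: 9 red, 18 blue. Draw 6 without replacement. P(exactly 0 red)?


Hypergeometric: C(9,0)×C(18,6)/C(27,6)
= 1×18564/296010 = 238/3795

P(X=0) = 238/3795 ≈ 6.27%


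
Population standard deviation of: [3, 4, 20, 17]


Mean = 44/4 = 11
  (3-11)²=64
  (4-11)²=49
  (20-11)²=81
  (17-11)²=36
Σ(x-μ)² = 230
σ² = 230/4 = 115/2

σ = √(115/2) ≈ 7.5829
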